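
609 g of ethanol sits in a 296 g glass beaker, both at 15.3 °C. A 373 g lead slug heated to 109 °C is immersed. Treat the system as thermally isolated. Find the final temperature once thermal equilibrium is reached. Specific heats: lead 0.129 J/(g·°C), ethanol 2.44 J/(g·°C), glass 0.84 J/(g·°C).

T_f ≈ 17.8 °C

Conservation of energy gives ΣQ = 0:
373×0.129×(T − 109) + 609×2.44×(T − 15.3) + 296×0.84×(T − 15.3) = 0
1782.7 T = 31784
T = 31784/1782.7 ≈ 17.83 °C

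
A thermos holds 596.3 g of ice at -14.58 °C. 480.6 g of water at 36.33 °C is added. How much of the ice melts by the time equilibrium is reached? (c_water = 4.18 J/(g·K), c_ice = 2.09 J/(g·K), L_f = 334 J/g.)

m_melted ≈ 164 g

Cooling the water to 0 °C releases 480.6·4.18·36.33 = 72984 J.
Of that, 596.3·2.09·14.58 = 18171 J goes to bring the ice to 0 °C, leaving 54813 J.
Melting all 596.3 g of ice would need 596.3·334 = 199164 J.
Since 54813 < 199164 J, not all the ice melts; equilibrium is at 0 °C.
m_melted·334 = 54813  ⇒  m_melted ≈ 164.1 g.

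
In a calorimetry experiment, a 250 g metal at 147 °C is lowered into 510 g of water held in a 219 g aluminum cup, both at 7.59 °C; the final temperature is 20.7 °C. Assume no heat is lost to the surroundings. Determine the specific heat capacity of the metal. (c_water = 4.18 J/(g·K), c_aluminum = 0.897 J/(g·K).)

c ≈ 0.967 J/(g·K)

Conservation of energy gives ΣQ = 0:
250·c·(20.7 − 147) + 510·4.18·(20.7 − 7.59) + 219·0.897·(20.7 − 7.59) = 0
-31575 c = -30523
c = -30523/-31575 ≈ 0.9667 J/(g·K)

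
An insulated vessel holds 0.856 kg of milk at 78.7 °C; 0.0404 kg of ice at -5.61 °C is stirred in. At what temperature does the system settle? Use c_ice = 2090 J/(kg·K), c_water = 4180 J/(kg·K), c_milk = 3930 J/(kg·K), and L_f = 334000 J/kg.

Conservation of energy gives ΣQ = 0:
ice -5.61→0 °C: 0.0404·2090·5.61 = 473.69; melt ice: 0.0404·334000 = 13494; warm the meltwater: 168.87 T; milk: 3364.1(T − 78.7)
3533 T = 264753 − 13967 = 250786
T ≈ 70.98 °C (positive, so assuming full melt was valid).

T_f ≈ 71.0 °C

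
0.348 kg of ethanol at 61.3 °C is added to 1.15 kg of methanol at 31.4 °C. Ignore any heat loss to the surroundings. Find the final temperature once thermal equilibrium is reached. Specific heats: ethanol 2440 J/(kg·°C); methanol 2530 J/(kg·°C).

T_f is the heat-capacity-weighted average of the initial temperatures:
T_f = (849.12×61.3 + 2909.5×31.4) / (849.12 + 2909.5)
    = 143409 / 3758.6 ≈ 38.15 °C

T_f ≈ 38.2 °C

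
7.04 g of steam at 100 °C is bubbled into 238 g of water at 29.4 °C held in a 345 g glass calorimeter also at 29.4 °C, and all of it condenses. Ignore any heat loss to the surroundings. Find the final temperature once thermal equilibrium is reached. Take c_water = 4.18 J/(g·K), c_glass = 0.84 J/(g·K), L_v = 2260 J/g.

T_f ≈ 43.1 °C

Conservation of energy gives ΣQ = 0:
steam→water at 100 °C releases m L_v = 7.04×2260 = 15910; condensate cools 100→T: 7.04×4.18×(T − 100) = 29.43(T − 100); original water: 994.84(T − 29.4); cup: 289.8(T − 29.4)
1314.1 T = 15910 + 2942.7 + 37768 = 56622
T ≈ 43.09 °C, under the boiling point, so the assumption holds.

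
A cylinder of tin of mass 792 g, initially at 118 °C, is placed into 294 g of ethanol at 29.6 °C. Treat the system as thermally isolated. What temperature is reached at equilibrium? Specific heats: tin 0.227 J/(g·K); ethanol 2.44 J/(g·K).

Heat lost by the tin equals heat gained by the ethanol:
792·0.227·(118 − T) = 294·2.44·(T − 29.6)
179.78(118 − T) = 717.36(T − 29.6)
897.14 T = 42448  ⇒  T ≈ 47.31 °C

T_f ≈ 47.3 °C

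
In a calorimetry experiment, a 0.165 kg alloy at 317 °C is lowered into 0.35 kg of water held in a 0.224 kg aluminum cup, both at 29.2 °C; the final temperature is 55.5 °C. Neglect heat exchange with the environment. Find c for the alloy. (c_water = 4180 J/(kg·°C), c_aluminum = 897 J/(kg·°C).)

c ≈ 1010 J/(kg·°C)

Setting the total heat transfer to zero:
0.165·c·(55.5 − 317) + 0.35·4180·(55.5 − 29.2) + 0.224·897·(55.5 − 29.2) = 0
-43.15 c = -43761
c = -43761/-43.15 ≈ 1014 J/(kg·°C)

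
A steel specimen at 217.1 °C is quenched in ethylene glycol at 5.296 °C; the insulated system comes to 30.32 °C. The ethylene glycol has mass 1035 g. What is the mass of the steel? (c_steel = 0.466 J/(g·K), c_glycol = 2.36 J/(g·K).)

m ≈ 702 g

|Q_steel| = |Q_glycol|:
m·0.466·(217.1 − 30.32) = 1035·2.36·(30.32 − 5.296)
87.04 m = 61124  ⇒  m ≈ 702.3 g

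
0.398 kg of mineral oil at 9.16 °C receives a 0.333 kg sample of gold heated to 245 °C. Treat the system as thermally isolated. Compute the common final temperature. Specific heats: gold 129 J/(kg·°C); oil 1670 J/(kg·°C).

Let T be the final temperature. ΣQ_i = 0:
0.333*129*(T − 245) + 0.398*1670*(T − 9.16) = 0
707.62 T = 16613
T = 16613/707.62 ≈ 23.48 °C

T_f ≈ 23.5 °C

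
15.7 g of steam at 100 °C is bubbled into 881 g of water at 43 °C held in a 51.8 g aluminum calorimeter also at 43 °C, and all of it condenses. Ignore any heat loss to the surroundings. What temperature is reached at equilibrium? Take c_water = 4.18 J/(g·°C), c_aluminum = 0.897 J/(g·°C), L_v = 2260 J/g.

T_f ≈ 53.3 °C

Taking heat into each body as positive, Σ m c ΔT = 0:
steam→water at 100 °C releases m L_v = 15.7·2260 = 35482
  condensate cools 100→T: 15.7·4.18·(T − 100) = 65.63(T − 100)
  water warms: 881·4.18·(T − 43) = 3682.6(T − 43)
  cup: 46.46(T − 43)
3794.7 T = 35482 + 6562.6 + 160349 = 202394
T ≈ 53.34 °C — below 100 °C, confirming all the steam condensed.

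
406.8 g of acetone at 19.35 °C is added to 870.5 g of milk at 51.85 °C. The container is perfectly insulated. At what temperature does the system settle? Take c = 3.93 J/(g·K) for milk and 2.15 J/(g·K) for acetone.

T_f ≈ 45.2 °C

Let T be the final temperature. ΣQ_i = 0:
870.5×3.93×(T − 51.85) + 406.8×2.15×(T − 19.35) = 0
4295.7 T = 194306
T = 194306/4295.7 ≈ 45.23 °C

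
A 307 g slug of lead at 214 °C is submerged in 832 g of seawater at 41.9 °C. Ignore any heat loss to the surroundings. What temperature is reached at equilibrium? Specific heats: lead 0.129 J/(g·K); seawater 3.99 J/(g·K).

With ΣQ=0 the equilibrium temperature is the m·c-weighted mean:
T_f = (39.6×214 + 3319.7×41.9) / (39.6 + 3319.7)
    = 147570 / 3359.3 ≈ 43.93 °C

T_f ≈ 43.9 °C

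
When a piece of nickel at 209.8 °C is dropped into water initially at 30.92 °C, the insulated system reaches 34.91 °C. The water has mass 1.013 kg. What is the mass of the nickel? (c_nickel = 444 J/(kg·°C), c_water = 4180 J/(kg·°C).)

m ≈ 0.218 kg

Heat gained plus heat lost sum to zero:
m×444×(34.91 − 209.8) + 1.013×4180×(34.91 − 30.92) = 0
-77651 m = -16895
m = -16895/-77651 ≈ 0.2176 kg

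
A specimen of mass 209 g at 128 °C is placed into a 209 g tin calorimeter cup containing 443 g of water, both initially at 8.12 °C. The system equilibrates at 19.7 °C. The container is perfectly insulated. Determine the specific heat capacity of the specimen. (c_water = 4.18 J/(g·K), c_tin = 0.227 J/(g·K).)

Setting the total heat transfer to zero:
209×c×(19.7 − 128) + 443×4.18×(19.7 − 8.12) + 209×0.227×(19.7 − 8.12) = 0
-22635 c = -21993
c = -21993/-22635 ≈ 0.9716 J/(g·K)

c ≈ 0.972 J/(g·K)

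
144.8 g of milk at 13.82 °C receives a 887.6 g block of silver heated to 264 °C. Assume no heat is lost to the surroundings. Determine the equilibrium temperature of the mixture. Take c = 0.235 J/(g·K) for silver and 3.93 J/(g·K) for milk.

T_f ≈ 80.9 °C

|Q_silver| = |Q_milk|:
887.6×0.235×(264 − T) = 144.8×3.93×(T − 13.82)
208.59(264 − T) = 569.06(T − 13.82)
777.65 T = 62931  ⇒  T ≈ 80.92 °C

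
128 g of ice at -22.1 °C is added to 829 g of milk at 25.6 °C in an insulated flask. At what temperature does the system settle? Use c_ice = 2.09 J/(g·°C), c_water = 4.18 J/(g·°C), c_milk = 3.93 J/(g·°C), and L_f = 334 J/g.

T_f ≈ 9.2 °C

Sum of m c ΔT and latent-heat terms is zero:
ice -22.1→0 °C: 128·2.09·22.1 = 5912.2
  latent heat to melt: 128·334 = 42752
  warm the meltwater: 535.04 T
  milk: 3258(T − 25.6)
3793 T = 83404 − 48664 = 34740
T ≈ 9.16 °C (positive, so assuming full melt was valid).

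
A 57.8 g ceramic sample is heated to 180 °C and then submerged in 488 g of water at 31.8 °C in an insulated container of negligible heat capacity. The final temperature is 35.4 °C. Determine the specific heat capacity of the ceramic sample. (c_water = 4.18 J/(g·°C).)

Setting the total heat transfer to zero:
57.8×c×(35.4 − 180) + 488×4.18×(35.4 − 31.8) = 0
-8357.9 c = -7343.4
c = -7343.4/-8357.9 ≈ 0.8786 J/(g·°C)

c ≈ 0.879 J/(g·°C)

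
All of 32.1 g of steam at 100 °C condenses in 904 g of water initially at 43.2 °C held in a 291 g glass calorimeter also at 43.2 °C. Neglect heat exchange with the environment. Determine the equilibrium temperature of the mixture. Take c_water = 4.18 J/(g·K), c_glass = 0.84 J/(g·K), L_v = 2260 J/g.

T_f ≈ 62.5 °C

Energy balance with sensible and latent terms:
steam→water at 100 °C releases m L_v = 32.1·2260 = 72546
  condensate cools 100→T: 32.1·4.18·(T − 100) = 134.18(T − 100)
  original water: 3778.7(T − 43.2)
  glass cup: 291·0.84·(T − 43.2) = 244.44(T − 43.2)
4157.3 T = 72546 + 13418 + 173801 = 259764
T ≈ 62.48 °C, under the boiling point, so the assumption holds.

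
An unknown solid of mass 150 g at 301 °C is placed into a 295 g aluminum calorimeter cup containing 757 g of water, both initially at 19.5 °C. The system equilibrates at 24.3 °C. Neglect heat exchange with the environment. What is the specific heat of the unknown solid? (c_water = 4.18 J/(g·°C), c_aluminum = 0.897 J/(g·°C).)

c ≈ 0.397 J/(g·°C)

Let T be the final temperature. ΣQ_i = 0:
150×c×(24.3 − 301) + 757×4.18×(24.3 − 19.5) + 295×0.897×(24.3 − 19.5) = 0
-41505 c = -16459
c = -16459/-41505 ≈ 0.3965 J/(g·°C)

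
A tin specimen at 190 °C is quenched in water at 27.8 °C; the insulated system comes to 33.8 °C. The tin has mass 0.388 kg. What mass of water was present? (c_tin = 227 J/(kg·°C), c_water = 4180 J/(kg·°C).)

Heat lost by the tin = heat gained by the water:
0.388×227×(190 − 33.8) = m×4180×(33.8 − 27.8)
25080 m = 13757  ⇒  m ≈ 0.5485 kg

m ≈ 0.549 kg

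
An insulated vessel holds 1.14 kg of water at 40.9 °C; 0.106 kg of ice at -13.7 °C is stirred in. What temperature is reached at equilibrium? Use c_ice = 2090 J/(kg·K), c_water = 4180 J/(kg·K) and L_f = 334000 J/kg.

Heat gained plus heat lost sum to zero:
ice -13.7→0 °C: 0.106·2090·13.7 = 3035.1
  latent heat to melt: 0.106·334000 = 35404
  meltwater 0→T: 0.106·4180·T = 443.08 T
  water: 4765.2(T − 40.9)
5208.3 T = 194897 − 38439 = 156458
T ≈ 30.04 °C (positive, so assuming full melt was valid).

T_f ≈ 30.0 °C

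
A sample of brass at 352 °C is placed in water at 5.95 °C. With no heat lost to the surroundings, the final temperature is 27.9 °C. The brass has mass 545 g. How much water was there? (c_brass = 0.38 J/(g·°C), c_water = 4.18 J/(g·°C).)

m ≈ 732 g

Heat lost by the brass = heat gained by the water:
545·0.38·(352 − 27.9) = m·4.18·(27.9 − 5.95)
91.75 m = 67121  ⇒  m ≈ 731.6 g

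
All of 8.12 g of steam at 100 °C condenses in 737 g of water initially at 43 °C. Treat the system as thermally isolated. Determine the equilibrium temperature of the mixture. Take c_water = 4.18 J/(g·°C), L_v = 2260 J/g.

T_f ≈ 49.5 °C

Setting the total heat transfer to zero:
condense steam: −8.12·2260 = −18351
  condensate cools 100→T: 8.12·4.18·(T − 100) = 33.94(T − 100)
  water warms: 737·4.18·(T − 43) = 3080.7(T − 43)
3114.6 T = 18351 + 3394.2 + 132468 = 154214
T ≈ 49.51 °C, under the boiling point, so the assumption holds.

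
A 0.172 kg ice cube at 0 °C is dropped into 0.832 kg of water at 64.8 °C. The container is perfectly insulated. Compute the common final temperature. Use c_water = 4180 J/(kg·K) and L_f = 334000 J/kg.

Taking heat into each body as positive, Σ m c ΔT = 0:
latent heat to melt: 0.172×334000 = 57448
  warm the meltwater: 718.96 T
  water: 3477.8(T − 64.8)
4196.7 T = 225359 − 57448 = 167911
T ≈ 40.01 °C — above 0 °C, consistent with complete melting.

T_f ≈ 40.0 °C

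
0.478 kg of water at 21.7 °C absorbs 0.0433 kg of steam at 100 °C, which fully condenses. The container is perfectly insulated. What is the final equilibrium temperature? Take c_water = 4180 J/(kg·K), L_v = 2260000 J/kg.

Energy conservation, ΣQ = 0:
latent heat released on condensation: 0.0433·2260000 = 97858
  condensate cools 100→T: 0.0433·4180·(T − 100) = 180.99(T − 100)
  water warms: 0.478·4180·(T − 21.7) = 1998(T − 21.7)
2179 T = 97858 + 18099 + 43357 = 159315
T ≈ 73.11 °C (< 100 °C, so full condensation is consistent).

T_f ≈ 73.1 °C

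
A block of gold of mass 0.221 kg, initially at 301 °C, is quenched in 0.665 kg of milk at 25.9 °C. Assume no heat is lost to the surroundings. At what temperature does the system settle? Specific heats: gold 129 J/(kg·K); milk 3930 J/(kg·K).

T_f ≈ 28.9 °C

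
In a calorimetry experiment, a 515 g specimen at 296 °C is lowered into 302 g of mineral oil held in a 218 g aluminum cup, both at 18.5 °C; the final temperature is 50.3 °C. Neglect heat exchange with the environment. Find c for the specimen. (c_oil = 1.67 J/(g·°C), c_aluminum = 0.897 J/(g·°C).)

c ≈ 0.176 J/(g·°C)

Setting the total heat transfer to zero:
515·c·(50.3 − 296) + 302·1.67·(50.3 − 18.5) + 218·0.897·(50.3 − 18.5) = 0
-126536 c = -22256
c = -22256/-126536 ≈ 0.1759 J/(g·°C)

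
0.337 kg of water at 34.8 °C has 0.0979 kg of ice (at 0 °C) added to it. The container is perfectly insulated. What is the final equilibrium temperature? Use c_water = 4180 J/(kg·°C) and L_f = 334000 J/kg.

T_f ≈ 9.0 °C

Conservation of energy gives ΣQ = 0:
fusion: m_ice L_f = 0.0979·334000 = 32699
  meltwater 0→T: 0.0979·4180·T = 409.22 T
  water cools: 0.337·4180·(T − 34.8) = 1408.7(T − 34.8)
1817.9 T = 49021 − 32699 = 16323
T ≈ 8.98 °C — above 0 °C, consistent with complete melting.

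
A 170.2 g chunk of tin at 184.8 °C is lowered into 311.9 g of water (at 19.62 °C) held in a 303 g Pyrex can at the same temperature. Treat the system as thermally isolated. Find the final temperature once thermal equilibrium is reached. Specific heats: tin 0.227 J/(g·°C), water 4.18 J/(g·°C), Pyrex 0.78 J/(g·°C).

T_f ≈ 23.7 °C

Energy conservation, ΣQ = 0:
170.2·0.227·(T − 184.8) + 311.9·4.18·(T − 19.62) + 303·0.78·(T − 19.62) = 0
1578.7 T = 37356
T = 37356/1578.7 ≈ 23.66 °C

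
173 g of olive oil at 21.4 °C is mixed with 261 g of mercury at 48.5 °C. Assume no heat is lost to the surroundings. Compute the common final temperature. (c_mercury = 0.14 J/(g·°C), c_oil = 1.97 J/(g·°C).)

Taking heat into each body as positive, Σ m c ΔT = 0:
261*0.14*(T − 48.5) + 173*1.97*(T − 21.4) = 0
36.54(T − 48.5) + 340.81(T − 21.4) = 0
377.35 T = 9065.5
T = 9065.5 / 377.35 = 24 °C

T_f ≈ 24.0 °C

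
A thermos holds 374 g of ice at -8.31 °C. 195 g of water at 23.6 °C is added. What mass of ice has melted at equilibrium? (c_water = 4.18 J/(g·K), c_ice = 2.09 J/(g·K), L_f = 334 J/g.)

m_melted ≈ 38.1 g

Cooling the water to 0 °C releases 195·4.18·23.6 = 19236 J.
Warming the ice to 0 °C takes 374·2.09·8.31 = 6495.6 J, leaving 12741 J for melting.
Melting all 374 g of ice would need 374·334 = 124916 J.
Since 12741 < 124916 J, not all the ice melts; equilibrium is at 0 °C.
Mass melted = 12741/334 ≈ 38.15 g.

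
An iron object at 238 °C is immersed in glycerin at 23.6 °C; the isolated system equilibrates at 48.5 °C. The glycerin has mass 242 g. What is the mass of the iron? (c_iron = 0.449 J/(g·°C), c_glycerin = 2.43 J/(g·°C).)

Conservation of energy gives ΣQ = 0:
m·0.449·(48.5 − 238) + 242·2.43·(48.5 − 23.6) = 0
-85.09 m = -14643
m = -14643/-85.09 ≈ 172.1 g

m ≈ 172 g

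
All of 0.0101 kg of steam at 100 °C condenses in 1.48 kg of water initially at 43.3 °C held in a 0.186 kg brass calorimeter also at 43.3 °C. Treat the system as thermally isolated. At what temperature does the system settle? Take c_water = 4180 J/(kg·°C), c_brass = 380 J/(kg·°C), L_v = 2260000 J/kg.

T_f ≈ 47.3 °C

Sum of m c ΔT and latent-heat terms is zero:
condense steam: −0.0101·2260000 = −22826
  condensate cools 100→T: 0.0101·4180·(T − 100) = 42.22(T − 100)
  water warms: 1.48·4180·(T − 43.3) = 6186.4(T − 43.3)
  brass cup: 0.186·380·(T − 43.3) = 70.68(T − 43.3)
6299.3 T = 22826 + 4221.8 + 270932 = 297979
T ≈ 47.30 °C (< 100 °C, so full condensation is consistent).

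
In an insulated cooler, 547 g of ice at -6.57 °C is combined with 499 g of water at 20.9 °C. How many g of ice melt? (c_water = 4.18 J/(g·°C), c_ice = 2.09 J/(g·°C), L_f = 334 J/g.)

m_melted ≈ 108 g

Cooling the water to 0 °C releases 499×4.18×20.9 = 43594 J.
Warming the ice to 0 °C takes 547×2.09×6.57 = 7511 J, leaving 36083 J for melting.
Melting all 547 g of ice would need 547×334 = 182698 J.
Since 36083 < 182698 J, not all the ice melts; equilibrium is at 0 °C.
m_melt = 36083 / L_f = 108 g.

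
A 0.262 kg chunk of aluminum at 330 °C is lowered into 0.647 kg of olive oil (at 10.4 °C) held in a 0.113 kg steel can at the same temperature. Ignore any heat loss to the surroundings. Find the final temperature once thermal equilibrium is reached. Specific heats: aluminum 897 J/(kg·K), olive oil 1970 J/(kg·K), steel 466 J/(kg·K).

Conservation of energy gives ΣQ = 0:
0.262·897·(T − 330) + 0.647·1970·(T − 10.4) + 0.113·466·(T − 10.4) = 0
(235.01 + 1274.6 + 52.66) T = 235.01·330 + 1274.6·10.4 + 52.66·10.4
T ≈ 58.48 °C

T_f ≈ 58.5 °C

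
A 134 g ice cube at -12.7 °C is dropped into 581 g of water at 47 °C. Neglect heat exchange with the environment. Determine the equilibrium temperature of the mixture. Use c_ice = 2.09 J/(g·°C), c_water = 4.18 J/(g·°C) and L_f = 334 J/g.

Energy conservation, ΣQ = 0:
warm ice to 0 °C: 134·2.09·(0 − (-12.7)) = 3556.8; latent heat to melt: 134·334 = 44756; warm the meltwater: 560.12 T; water cools: 581·4.18·(T − 47) = 2428.6(T − 47)
2988.7 T = 114143 − 48313 = 65830
T ≈ 22.03 °C (positive, so assuming full melt was valid).

T_f ≈ 22.0 °C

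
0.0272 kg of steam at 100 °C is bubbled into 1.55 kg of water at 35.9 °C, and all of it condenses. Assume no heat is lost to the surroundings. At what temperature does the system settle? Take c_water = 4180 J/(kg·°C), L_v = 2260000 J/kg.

T_f ≈ 46.3 °C

Energy conservation, ΣQ = 0:
latent heat released on condensation: 0.0272×2260000 = 61472; condensate cools 100→T: 0.0272×4180×(T − 100) = 113.7(T − 100); original water: 6479(T − 35.9)
6592.7 T = 61472 + 11370 + 232596 = 305438
T ≈ 46.33 °C, under the boiling point, so the assumption holds.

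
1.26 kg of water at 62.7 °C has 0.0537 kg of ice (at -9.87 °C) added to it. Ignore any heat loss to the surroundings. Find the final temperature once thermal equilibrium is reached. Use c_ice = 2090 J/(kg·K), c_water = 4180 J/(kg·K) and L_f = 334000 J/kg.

Net heat exchanged in the isolated system is zero:
warm ice to 0 °C: 0.0537×2090×(0 − (-9.87)) = 1107.7
  fusion: m_ice L_f = 0.0537×334000 = 17936
  meltwater 0→T: 0.0537×4180×T = 224.47 T
  water: 5266.8(T − 62.7)
5491.3 T = 330228 − 19044 = 311185
T ≈ 56.67 °C (positive, so assuming full melt was valid).

T_f ≈ 56.7 °C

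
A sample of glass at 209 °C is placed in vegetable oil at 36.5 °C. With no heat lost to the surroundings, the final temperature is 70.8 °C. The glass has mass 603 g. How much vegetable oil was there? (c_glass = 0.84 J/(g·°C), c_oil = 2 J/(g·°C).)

Heat lost by the glass = heat gained by the oil:
603·0.84·(209 − 70.8) = m·2·(70.8 − 36.5)
68.6 m = 70001  ⇒  m ≈ 1020 g

m ≈ 1020 g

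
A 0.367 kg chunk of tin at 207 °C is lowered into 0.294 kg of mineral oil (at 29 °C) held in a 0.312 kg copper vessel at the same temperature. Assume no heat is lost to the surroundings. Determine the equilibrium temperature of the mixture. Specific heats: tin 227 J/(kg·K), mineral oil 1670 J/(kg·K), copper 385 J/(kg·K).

T_f ≈ 50.4 °C

Taking heat into each body as positive, Σ m c ΔT = 0:
0.367×227×(T − 207) + 0.294×1670×(T − 29) + 0.312×385×(T − 29) = 0
694.41 T = 34967
T ≈ 50.35 °C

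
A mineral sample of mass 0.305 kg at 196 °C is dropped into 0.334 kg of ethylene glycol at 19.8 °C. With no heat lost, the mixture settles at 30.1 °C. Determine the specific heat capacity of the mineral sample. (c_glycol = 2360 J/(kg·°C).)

Heat lost by the mineral sample = heat gained by the glycol:
0.305×c×(196 − 30.1) = 0.334×2360×(30.1 − 19.8)
50.6 c = 8118.9  ⇒  c ≈ 160.5 J/(kg·°C)

c ≈ 160 J/(kg·°C)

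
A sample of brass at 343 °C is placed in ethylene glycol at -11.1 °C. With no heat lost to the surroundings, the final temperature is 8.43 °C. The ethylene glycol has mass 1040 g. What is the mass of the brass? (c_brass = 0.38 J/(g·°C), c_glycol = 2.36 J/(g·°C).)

Conservation of energy gives ΣQ = 0:
m·0.38·(8.43 − 343) + 1040·2.36·(8.43 − (-11.1)) = 0
-127.14 m = -47934
m = -47934/-127.14 ≈ 377 g

m ≈ 377 g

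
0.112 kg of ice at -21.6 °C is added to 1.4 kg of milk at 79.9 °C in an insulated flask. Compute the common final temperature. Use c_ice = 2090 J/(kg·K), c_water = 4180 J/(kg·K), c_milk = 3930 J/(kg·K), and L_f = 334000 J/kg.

Energy conservation, ΣQ = 0:
warm ice to 0 °C: 0.112×2090×(0 − (-21.6)) = 5056.1; latent heat to melt: 0.112×334000 = 37408; meltwater 0→T: 0.112×4180×T = 468.16 T; milk cools: 1.4×3930×(T − 79.9) = 5502(T − 79.9)
5970.2 T = 439610 − 42464 = 397146
T ≈ 66.52 °C. Since T > 0 °C, the all-ice-melts assumption holds.

T_f ≈ 66.5 °C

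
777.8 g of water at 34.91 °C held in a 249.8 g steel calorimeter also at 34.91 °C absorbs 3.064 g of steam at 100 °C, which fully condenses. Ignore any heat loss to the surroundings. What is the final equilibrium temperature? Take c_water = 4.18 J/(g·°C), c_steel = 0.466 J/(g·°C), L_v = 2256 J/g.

Net heat exchanged in the isolated system is zero:
steam→water at 100 °C releases m L_v = 3.064×2256 = 6912.4; condensed water 100 °C→T: 12.81(T − 100); water warms: 777.8×4.18×(T − 34.91) = 3251.2(T − 34.91); cup: 116.41(T − 34.91)
3380.4 T = 6912.4 + 1280.8 + 117563 = 125756
T ≈ 37.20 °C (< 100 °C, so full condensation is consistent).

T_f ≈ 37.2 °C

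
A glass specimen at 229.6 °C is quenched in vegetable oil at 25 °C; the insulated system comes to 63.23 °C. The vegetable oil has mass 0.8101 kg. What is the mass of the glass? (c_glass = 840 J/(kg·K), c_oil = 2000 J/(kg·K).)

Taking heat into each body as positive, Σ m c ΔT = 0:
m×840×(63.23 − 229.6) + 0.8101×2000×(63.23 − 25) = 0
-139751 m = -61940
m = -61940/-139751 ≈ 0.4432 kg

m ≈ 0.443 kg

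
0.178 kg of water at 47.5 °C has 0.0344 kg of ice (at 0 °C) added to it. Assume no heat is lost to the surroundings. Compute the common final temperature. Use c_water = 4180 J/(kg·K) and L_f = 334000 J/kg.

T_f ≈ 26.9 °C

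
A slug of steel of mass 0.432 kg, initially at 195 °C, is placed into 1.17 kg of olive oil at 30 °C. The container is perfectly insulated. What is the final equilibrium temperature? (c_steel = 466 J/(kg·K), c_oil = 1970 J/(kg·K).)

T_f ≈ 43.3 °C

Heat gained plus heat lost sum to zero:
0.432*466*(T − 195) + 1.17*1970*(T − 30) = 0
201.31(T − 195) + 2304.9(T − 30) = 0
(201.31 + 2304.9) T = 201.31*195 + 2304.9*30
T = 108403 / 2506.2 = 43.3 °C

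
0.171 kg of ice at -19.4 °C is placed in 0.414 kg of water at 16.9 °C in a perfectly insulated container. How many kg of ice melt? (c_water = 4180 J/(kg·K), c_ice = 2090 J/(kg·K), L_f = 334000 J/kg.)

m_melted ≈ 0.0668 kg

Heat available from the water dropping to 0 °C: 0.414×4180×16.9 = 29246 J.
Warming the ice to 0 °C takes 0.171×2090×19.4 = 6933.4 J, leaving 22312 J for melting.
To melt every bit of ice: 0.171×334000 = 57114 J.
That's not enough to melt it all — equilibrium is at 0 °C with ice remaining.
m_melted×334000 = 22312  ⇒  m_melted ≈ 0.0668 kg.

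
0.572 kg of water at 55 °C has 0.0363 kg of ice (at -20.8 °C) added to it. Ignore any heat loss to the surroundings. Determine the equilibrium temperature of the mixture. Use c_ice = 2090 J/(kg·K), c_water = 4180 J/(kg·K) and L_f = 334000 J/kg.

T_f ≈ 46.3 °C

Let T be the final temperature. ΣQ_i = 0:
ice -20.8→0 °C: 0.0363×2090×20.8 = 1578; melt ice: 0.0363×334000 = 12124; warm the meltwater: 151.73 T; water cools: 0.572×4180×(T − 55) = 2391(T − 55)
2542.7 T = 131503 − 13702 = 117801
T ≈ 46.33 °C (positive, so assuming full melt was valid).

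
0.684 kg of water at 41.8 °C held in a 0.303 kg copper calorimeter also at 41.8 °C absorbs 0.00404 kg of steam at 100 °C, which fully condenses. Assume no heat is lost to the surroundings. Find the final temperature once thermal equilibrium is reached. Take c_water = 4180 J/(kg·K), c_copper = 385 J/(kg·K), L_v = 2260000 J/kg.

T_f ≈ 45.2 °C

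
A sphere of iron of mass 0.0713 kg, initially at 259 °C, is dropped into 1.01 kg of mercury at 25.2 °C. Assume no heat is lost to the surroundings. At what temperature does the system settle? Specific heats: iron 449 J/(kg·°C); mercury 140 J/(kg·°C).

T_f ≈ 68.4 °C

Set heat shed by the hot body equal to heat absorbed by the cold body:
0.0713×449×(259 − T) = 1.01×140×(T − 25.2)
32.01(259 − T) = 141.4(T − 25.2)
173.41 T = 11855  ⇒  T ≈ 68.36 °C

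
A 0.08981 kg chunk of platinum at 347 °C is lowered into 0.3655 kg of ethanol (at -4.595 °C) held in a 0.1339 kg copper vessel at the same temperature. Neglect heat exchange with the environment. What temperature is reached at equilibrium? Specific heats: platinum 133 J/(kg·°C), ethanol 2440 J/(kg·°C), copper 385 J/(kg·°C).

T_f ≈ -0.2 °C

Net heat exchanged in the isolated system is zero:
0.08981·133·(T − 347) + 0.3655·2440·(T − (-4.595)) + 0.1339·385·(T − (-4.595)) = 0
11.94(T − 347) + 891.82(T − (-4.595)) + 51.55(T − (-4.595)) = 0
(11.94 + 891.82 + 51.55) T = 11.94·347 + 891.82·(-4.595) + 51.55·(-4.595)
T = -189.97/955.32 ≈ -0.20 °C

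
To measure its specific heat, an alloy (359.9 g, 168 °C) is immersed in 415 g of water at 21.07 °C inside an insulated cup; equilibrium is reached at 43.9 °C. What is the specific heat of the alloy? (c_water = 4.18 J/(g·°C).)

c ≈ 0.887 J/(g·°C)

Heat lost by the alloy = heat gained by the water:
359.9·c·(168 − 43.9) = 415·4.18·(43.9 − 21.07)
44664 c = 39603  ⇒  c ≈ 0.8867 J/(g·°C)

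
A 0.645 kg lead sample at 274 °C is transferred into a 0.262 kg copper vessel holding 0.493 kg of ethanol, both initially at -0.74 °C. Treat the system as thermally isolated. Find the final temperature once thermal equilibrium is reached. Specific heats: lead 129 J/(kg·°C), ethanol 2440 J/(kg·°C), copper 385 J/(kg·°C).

Net heat exchanged in the isolated system is zero:
0.645×129×(T − 274) + 0.493×2440×(T − (-0.74)) + 0.262×385×(T − (-0.74)) = 0
(83.2 + 1202.9 + 100.87) T = 83.2×274 + 1202.9×(-0.74) + 100.87×(-0.74)
T ≈ 15.74 °C

T_f ≈ 15.7 °C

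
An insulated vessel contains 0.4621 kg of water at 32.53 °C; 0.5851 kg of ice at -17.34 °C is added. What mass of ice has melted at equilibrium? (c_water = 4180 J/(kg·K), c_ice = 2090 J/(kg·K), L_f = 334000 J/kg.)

m_melted ≈ 0.125 kg

Water can give up m c ΔT = 0.4621×4180×32.53 = 62834 J before reaching 0 °C.
Of that, 0.5851×2090×17.34 = 21204 J goes to bring the ice to 0 °C, leaving 41630 J.
To melt every bit of ice: 0.5851×334000 = 195423 J.
Since 41630 < 195423 J, not all the ice melts; equilibrium is at 0 °C.
m_melted×334000 = 41630  ⇒  m_melted ≈ 0.1246 kg.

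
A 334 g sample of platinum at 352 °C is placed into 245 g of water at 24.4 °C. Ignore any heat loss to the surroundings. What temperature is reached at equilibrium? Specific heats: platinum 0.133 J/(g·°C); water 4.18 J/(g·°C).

T_f ≈ 38.0 °C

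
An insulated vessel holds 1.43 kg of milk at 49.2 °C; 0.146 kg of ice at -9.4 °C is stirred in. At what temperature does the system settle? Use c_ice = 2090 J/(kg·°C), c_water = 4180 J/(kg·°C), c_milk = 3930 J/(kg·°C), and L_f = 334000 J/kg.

T_f ≈ 36.1 °C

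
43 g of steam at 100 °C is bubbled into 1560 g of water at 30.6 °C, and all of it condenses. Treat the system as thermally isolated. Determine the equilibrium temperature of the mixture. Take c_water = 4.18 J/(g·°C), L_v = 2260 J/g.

Net heat exchanged in the isolated system is zero:
condense steam: −43·2260 = −97180; condensed water 100 °C→T: 179.74(T − 100); original water: 6520.8(T − 30.6)
6700.5 T = 97180 + 17974 + 199536 = 314690
T ≈ 46.96 °C — below 100 °C, confirming all the steam condensed.

T_f ≈ 47.0 °C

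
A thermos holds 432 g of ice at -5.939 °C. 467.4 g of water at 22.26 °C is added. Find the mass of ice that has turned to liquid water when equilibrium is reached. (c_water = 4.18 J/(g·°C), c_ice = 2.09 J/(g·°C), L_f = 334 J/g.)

Water can give up m c ΔT = 467.4×4.18×22.26 = 43490 J before reaching 0 °C.
Warming the ice to 0 °C takes 432×2.09×5.939 = 5362.2 J, leaving 38128 J for melting.
To melt every bit of ice: 432×334 = 144288 J.
Since 38128 < 144288 J, not all the ice melts; equilibrium is at 0 °C.
Mass melted = 38128/334 ≈ 114.2 g.

m_melted ≈ 114 g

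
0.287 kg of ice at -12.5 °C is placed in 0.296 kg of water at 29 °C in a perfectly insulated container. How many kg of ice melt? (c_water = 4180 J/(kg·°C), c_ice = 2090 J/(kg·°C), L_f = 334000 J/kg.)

Water can give up m c ΔT = 0.296×4180×29 = 35881 J before reaching 0 °C.
Warming the ice to 0 °C takes 0.287×2090×12.5 = 7497.9 J, leaving 28383 J for melting.
To melt every bit of ice: 0.287×334000 = 95858 J.
Since 28383 < 95858 J, not all the ice melts; equilibrium is at 0 °C.
m_melted×334000 = 28383  ⇒  m_melted ≈ 0.08498 kg.

m_melted ≈ 0.085 kg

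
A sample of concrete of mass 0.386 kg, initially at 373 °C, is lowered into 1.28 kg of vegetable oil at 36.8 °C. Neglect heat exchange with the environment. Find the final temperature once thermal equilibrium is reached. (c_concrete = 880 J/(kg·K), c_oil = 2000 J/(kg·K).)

T_f ≈ 76.2 °C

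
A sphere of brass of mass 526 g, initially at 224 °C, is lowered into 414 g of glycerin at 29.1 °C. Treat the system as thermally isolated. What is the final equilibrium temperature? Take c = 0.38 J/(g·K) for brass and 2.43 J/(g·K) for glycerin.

T_f ≈ 61.4 °C

T_f = Σ m_i c_i T_i / Σ m_i c_i:
T_f = (199.88×224 + 1006×29.1) / (199.88 + 1006)
    = 74048 / 1205.9 ≈ 61.41 °C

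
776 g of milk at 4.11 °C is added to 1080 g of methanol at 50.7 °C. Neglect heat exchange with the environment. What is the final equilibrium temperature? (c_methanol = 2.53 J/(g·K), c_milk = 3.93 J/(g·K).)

T_f = Σ m_i c_i T_i / Σ m_i c_i:
T_f = (2732.4×50.7 + 3049.7×4.11) / (2732.4 + 3049.7)
    = 151067 / 5782.1 ≈ 26.13 °C

T_f ≈ 26.1 °C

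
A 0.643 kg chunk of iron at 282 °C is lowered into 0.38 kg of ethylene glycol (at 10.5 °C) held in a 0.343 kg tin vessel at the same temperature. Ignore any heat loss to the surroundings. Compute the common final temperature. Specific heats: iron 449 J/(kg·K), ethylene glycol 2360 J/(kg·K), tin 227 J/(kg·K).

T_f ≈ 72.5 °C

Heat gained plus heat lost sum to zero:
0.643*449*(T − 282) + 0.38*2360*(T − 10.5) + 0.343*227*(T − 10.5) = 0
288.71(T − 282) + 896.8(T − 10.5) + 77.86(T − 10.5) = 0
(288.71 + 896.8 + 77.86) T = 288.71*282 + 896.8*10.5 + 77.86*10.5
T = 91649 / 1263.4 = 72.5 °C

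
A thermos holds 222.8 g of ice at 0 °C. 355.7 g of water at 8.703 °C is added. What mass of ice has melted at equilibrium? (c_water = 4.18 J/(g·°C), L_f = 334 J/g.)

m_melted ≈ 38.7 g

Water can give up m c ΔT = 355.7·4.18·8.703 = 12940 J before reaching 0 °C.
To melt every bit of ice: 222.8·334 = 74415 J.
That's not enough to melt it all — equilibrium is at 0 °C with ice remaining.
m_melted·334 = 12940  ⇒  m_melted ≈ 38.74 g.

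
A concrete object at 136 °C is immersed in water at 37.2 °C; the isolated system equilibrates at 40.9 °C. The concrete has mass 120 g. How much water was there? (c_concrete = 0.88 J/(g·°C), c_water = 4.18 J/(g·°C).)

Heat gained plus heat lost sum to zero:
120·0.88·(40.9 − 136) + m·4.18·(40.9 − 37.2) = 0
15.47 m = 10043
m = 10043/15.47 ≈ 649.3 g

m ≈ 649 g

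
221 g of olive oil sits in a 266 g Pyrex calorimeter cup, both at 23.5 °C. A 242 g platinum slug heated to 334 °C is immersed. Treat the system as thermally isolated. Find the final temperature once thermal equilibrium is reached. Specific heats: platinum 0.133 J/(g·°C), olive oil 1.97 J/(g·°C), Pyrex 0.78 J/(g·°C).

T_f ≈ 38.3 °C

Let T be the final temperature. ΣQ_i = 0:
242×0.133×(T − 334) + 221×1.97×(T − 23.5) + 266×0.78×(T − 23.5) = 0
32.19(T − 334) + 435.37(T − 23.5) + 207.48(T − 23.5) = 0
(32.19 + 435.37 + 207.48) T = 32.19×334 + 435.37×23.5 + 207.48×23.5
T = 25857/675.04 ≈ 38.30 °C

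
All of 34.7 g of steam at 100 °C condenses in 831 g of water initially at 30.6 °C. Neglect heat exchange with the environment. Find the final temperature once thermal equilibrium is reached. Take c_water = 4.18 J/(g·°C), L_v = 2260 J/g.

T_f ≈ 55.1 °C

Setting the total heat transfer to zero:
steam→water at 100 °C releases m L_v = 34.7·2260 = 78422; condensate cools 100→T: 34.7·4.18·(T − 100) = 145.05(T − 100); original water: 3473.6(T − 30.6)
3618.6 T = 78422 + 14505 + 106292 = 199218
T ≈ 55.05 °C, under the boiling point, so the assumption holds.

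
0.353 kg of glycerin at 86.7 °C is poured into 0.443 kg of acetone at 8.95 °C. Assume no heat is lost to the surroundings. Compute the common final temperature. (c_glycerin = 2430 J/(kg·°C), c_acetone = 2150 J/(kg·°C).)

T_f ≈ 45.8 °C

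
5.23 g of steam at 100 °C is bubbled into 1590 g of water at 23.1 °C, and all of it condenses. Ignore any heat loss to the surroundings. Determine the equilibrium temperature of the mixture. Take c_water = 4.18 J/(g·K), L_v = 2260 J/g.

Let T be the final temperature. ΣQ_i = 0:
condense steam: −5.23×2260 = −11820
  condensate cools 100→T: 5.23×4.18×(T − 100) = 21.86(T − 100)
  water warms: 1590×4.18×(T − 23.1) = 6646.2(T − 23.1)
6668.1 T = 11820 + 2186.1 + 153527 = 167533
T ≈ 25.12 °C (< 100 °C, so full condensation is consistent).

T_f ≈ 25.1 °C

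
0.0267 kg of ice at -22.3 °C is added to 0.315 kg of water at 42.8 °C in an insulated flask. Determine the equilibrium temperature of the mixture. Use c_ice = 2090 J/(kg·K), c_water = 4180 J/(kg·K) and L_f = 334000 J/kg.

T_f ≈ 32.3 °C

Energy conservation, ΣQ = 0:
ice -22.3→0 °C: 0.0267×2090×22.3 = 1244.4; latent heat to melt: 0.0267×334000 = 8917.8; meltwater 0→T: 0.0267×4180×T = 111.61 T; water: 1316.7(T − 42.8)
1428.3 T = 56355 − 10162 = 46193
T ≈ 32.34 °C. Since T > 0 °C, the all-ice-melts assumption holds.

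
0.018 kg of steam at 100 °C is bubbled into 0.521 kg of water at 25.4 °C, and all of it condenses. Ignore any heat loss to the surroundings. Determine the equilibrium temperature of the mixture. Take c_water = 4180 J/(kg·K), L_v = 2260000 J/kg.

T_f ≈ 45.9 °C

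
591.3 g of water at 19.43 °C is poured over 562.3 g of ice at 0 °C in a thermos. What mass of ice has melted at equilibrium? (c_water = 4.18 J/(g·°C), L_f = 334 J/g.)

Heat available from the water dropping to 0 °C: 591.3×4.18×19.43 = 48024 J.
Melting all 562.3 g of ice would need 562.3×334 = 187808 J.
Since 48024 < 187808 J, not all the ice melts; equilibrium is at 0 °C.
m_melted×334 = 48024  ⇒  m_melted ≈ 143.8 g.

m_melted ≈ 144 g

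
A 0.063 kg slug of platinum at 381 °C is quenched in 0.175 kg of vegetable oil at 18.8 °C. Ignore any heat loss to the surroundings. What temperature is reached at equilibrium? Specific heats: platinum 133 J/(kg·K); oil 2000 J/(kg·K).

T_f ≈ 27.3 °C

T_f is the heat-capacity-weighted average of the initial temperatures:
T_f = (8.379*381 + 350*18.8) / (8.379 + 350)
    = 9772.4 / 358.38 ≈ 27.27 °C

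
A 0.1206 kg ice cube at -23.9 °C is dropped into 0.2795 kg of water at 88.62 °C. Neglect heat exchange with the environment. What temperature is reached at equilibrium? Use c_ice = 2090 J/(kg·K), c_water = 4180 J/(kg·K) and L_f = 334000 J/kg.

Setting the total heat transfer to zero:
ice -23.9→0 °C: 0.1206·2090·23.9 = 6024.1
  latent heat to melt: 0.1206·334000 = 40280
  warm the meltwater: 504.11 T
  water: 1168.3(T − 88.62)
1672.4 T = 103536 − 46304 = 57231
T ≈ 34.22 °C. Since T > 0 °C, the all-ice-melts assumption holds.

T_f ≈ 34.2 °C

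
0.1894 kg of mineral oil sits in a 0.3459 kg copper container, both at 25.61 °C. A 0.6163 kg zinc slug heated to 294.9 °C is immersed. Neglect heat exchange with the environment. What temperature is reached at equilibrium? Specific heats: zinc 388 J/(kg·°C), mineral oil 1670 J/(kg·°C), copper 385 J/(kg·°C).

T_f ≈ 119.1 °C

Heat gained plus heat lost sum to zero:
0.6163*388*(T − 294.9) + 0.1894*1670*(T − 25.61) + 0.3459*385*(T − 25.61) = 0
688.59 T = 82029
T ≈ 119.12 °C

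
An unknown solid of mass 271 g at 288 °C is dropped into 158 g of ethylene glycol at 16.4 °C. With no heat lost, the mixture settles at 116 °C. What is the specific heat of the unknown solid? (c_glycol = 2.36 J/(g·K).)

Heat lost by the unknown solid = heat gained by the glycol:
271·c·(288 − 116) = 158·2.36·(116 − 16.4)
46612 c = 37139  ⇒  c ≈ 0.7968 J/(g·K)

c ≈ 0.797 J/(g·K)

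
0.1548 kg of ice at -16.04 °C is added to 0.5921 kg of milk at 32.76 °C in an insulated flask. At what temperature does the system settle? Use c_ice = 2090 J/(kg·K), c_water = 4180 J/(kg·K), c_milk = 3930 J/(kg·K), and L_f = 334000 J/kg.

T_f ≈ 6.5 °C

Setting the total heat transfer to zero:
ice -16.04→0 °C: 0.1548·2090·16.04 = 5189.5; fusion: m_ice L_f = 0.1548·334000 = 51703; meltwater 0→T: 0.1548·4180·T = 647.06 T; milk: 2327(T − 32.76)
2974 T = 76231 − 56893 = 19338
T ≈ 6.50 °C (positive, so assuming full melt was valid).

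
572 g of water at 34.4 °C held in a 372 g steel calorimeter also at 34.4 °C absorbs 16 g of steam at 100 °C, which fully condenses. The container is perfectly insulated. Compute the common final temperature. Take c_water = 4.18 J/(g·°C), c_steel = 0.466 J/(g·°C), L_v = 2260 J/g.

T_f ≈ 49.8 °C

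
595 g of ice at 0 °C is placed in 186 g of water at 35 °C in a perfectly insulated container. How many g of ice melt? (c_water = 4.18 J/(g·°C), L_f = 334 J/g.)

m_melted ≈ 81.5 g

Heat available from the water dropping to 0 °C: 186·4.18·35 = 27212 J.
Melting all 595 g of ice would need 595·334 = 198730 J.
That's not enough to melt it all — equilibrium is at 0 °C with ice remaining.
Mass melted = 27212/334 ≈ 81.47 g.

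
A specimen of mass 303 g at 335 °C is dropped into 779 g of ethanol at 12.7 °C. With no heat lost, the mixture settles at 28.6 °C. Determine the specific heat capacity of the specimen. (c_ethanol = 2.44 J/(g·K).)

c ≈ 0.326 J/(g·K)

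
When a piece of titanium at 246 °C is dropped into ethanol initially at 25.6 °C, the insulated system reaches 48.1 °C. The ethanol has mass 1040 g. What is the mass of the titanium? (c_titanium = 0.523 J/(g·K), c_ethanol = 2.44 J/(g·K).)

Let T be the final temperature. ΣQ_i = 0:
m×0.523×(48.1 − 246) + 1040×2.44×(48.1 − 25.6) = 0
-103.5 m = -57096
m = -57096/-103.5 ≈ 551.6 g

m ≈ 552 g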